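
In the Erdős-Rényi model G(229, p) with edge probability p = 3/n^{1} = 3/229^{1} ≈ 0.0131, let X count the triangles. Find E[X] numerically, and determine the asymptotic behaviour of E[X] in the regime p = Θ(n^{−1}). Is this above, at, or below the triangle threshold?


Number of potential triangles: C(229, 3) = 1975354.
Each occurs with probability p³ ≈ (0.0131)³ ≈ 2.2483158e-06.
By linearity: E[X] = C(229, 3)·p³ ≈ 1975354 · 2.2483158e-06 ≈ 4.44122.
Here α = 1, so p = 3/n is exactly at the triangle threshold p ~ 1/n. Asymptotically E[X] → c³/6 = 3³/6 = 9/2 ≈ 4.50000, a bounded constant. In this regime the triangle count is asymptotically Poisson(c³/6).

E[X] ≈ 4.44122; in regime p = Θ(1/n^{1}) E[X] stays bounded (at the triangle threshold p ~ 1/n).


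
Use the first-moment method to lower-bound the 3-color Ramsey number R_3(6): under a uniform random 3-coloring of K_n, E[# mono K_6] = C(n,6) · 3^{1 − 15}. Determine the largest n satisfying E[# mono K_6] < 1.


We need C(n, 6) · 3^{1 − 15} < 1, i.e. C(n, 6) < 3^{15 − 1} = 4782969.
Check values of n near the boundary:
  n = 37: C(37, 6) = 2324784; 2324784 < 4782969? YES
  n = 38: C(38, 6) = 2760681; 2760681 < 4782969? YES
  n = 39: C(39, 6) = 3262623; 3262623 < 4782969? YES
  n = 40: C(40, 6) = 3838380; 3838380 < 4782969? YES
  n = 41: C(41, 6) = 4496388; 4496388 < 4782969? YES
  n = 42: C(42, 6) = 5245786; 5245786 < 4782969? NO
  n = 43: C(43, 6) = 6096454; 6096454 < 4782969? NO
The largest n with C(n, 6) < 4782969 is n = 41 (where E[X] = 1498796/1594323 ≈ 0.9400830). Hence R_3(6) > 41, i.e. R_3(6) ≥ 42.

Largest n = 41; hence R_3(6) > 41.


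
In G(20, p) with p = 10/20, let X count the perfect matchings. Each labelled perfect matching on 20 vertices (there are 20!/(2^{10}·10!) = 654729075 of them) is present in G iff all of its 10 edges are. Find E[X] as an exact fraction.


K_20 has 20!/(2^{10}·10!) = 654729075 labelled perfect matchings.
For each such perfect matching H, let X_H = 1 if all 10 edges of H are present in G. Then P[X_H = 1] = p^{10} = (1/2)^{10} = 1/1024.
By linearity of expectation: E[X] = Σ_H E[X_H] = 654729075 · p^{10} = 654729075 · 1/1024 = 654729075/1024.
Numerically: E[X] ≈ 6.3938e+05.

E[X] = 654729075 · (1/2)^{10} = 654729075/1024 ≈ 6.3938e+05.


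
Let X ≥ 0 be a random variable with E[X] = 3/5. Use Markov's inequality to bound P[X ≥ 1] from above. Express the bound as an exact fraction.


μ = E[X] = 3/5, a = 1.
Markov: P[X ≥ 1] ≤ μ/a = (3/5)/1 = 3/5.
Numerically: ≈ 0.60000.
(Since a = 1 > μ = 0.60000, the bound 3/5 is < 1 and informative.)

P[X ≥ 1] ≤ 3/5 ≈ 0.60000.


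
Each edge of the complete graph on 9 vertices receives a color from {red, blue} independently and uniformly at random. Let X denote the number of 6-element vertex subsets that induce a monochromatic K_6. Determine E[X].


Let X = Σ_S X_S over the C(9, 6) = 84 subsets S of size 6, where X_S = 1 if the K_6 on S is monochromatic.
For a fixed S, the K_6 on S has C(6, 2) = 15 edges. P[all 15 edges red] = (1/2)^15, and likewise for blue, so P[monochromatic] = 2·(1/2)^15 = 2^{1 − 15} = 1/16384.
Summing: E[X] = C(9, 6) · 2^{1 − 15} = 84 · 1/16384 = 21/4096.
Numerically: E[X] ≈ 0.00513.

E[X] = C(9,6)·2^(1−C(6,2)) = 21/4096 ≈ 0.00513.


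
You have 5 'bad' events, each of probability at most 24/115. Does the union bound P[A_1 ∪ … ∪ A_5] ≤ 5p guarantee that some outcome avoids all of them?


Union bound: P[∪_{i=1}^{5} A_i] ≤ Σ_i P[A_i] ≤ 5·p = 5·(24/115) = 24/23.
Numerically: 24/23 ≈ 1.0435.
Is 24/23 < 1? NO.
Since the bound 24/23 is ≥ 1, the union bound is uninformative here; it does NOT by itself certify existence.

5·p = 24/23 ≈ 1.0435; existence NOT certified by the union bound.


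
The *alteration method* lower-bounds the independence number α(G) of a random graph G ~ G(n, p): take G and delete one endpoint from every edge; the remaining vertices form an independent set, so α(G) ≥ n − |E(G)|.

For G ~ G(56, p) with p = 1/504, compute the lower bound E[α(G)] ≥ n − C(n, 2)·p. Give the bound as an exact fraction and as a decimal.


E[|E(G)|] = C(56, 2)·p = 1540 · (1/504) = 55/18.
E[α(G)] ≥ n − E[|E(G)|] = 56 − 55/18 = 953/18.
Numerically: ≈ 52.9444.
(This is only a lower bound; the true E[α(G)] may be larger.)

E[α(G)] ≥ 953/18 ≈ 52.9444.


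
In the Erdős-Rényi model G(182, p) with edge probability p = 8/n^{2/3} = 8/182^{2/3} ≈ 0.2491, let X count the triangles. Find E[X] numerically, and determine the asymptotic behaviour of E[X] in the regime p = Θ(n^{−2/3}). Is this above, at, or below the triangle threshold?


Number of potential triangles: C(182, 3) = 988260.
Each occurs with probability p³ ≈ (0.2491)³ ≈ 1.545707e-02.
By linearity: E[X] = C(182, 3)·p³ ≈ 988260 · 1.545707e-02 ≈ 15275.6044.
Since α = 2/3 < 1, p = c/n^{2/3} ≫ 1/n is above the triangle threshold p ~ 1/n. Asymptotically E[X] ~ (c³/6)·n^{3(1−α)} = (8³/6)·n^{1} → ∞; triangles are abundant w.h.p.

E[X] ≈ 15275.6044; in regime p = Θ(1/n^{2/3}) E[X] diverges (above the triangle threshold p ~ 1/n).


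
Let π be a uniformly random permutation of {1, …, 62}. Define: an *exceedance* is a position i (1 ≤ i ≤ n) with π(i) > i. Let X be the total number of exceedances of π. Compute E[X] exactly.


Write X = Σ_{i=1}^{62} X_i, where X_i = 1_{π(i) > i}.
For each fixed i, π(i) is uniform over {1, …, 62} (marginal of a uniform permutation), so P[π(i) > i] = (n − i)/n. Summing: Σ_{i=1}^{62} (n − i)/n = (0 + 1 + … + 61)/62 = 62(62 − 1)/(2·62) = (62 − 1)/2.
Hence E[X] = Σ_{i=1}^{62} (62 − i)/62 = 61/2 ≈ 30.500.

E[X] = 61/2 = 30.500.


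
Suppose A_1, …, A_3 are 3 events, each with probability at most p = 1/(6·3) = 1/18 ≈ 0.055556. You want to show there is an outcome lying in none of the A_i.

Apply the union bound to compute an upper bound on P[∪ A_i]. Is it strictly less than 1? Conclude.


Union bound: P[∪_{i=1}^{3} A_i] ≤ Σ_i P[A_i] ≤ 3·p = 3·(1/18) = 1/6.
Numerically: 1/6 ≈ 0.166667.
Is 1/6 < 1? YES.
Since P[∪ A_i] ≤ 1/6 < 1, the complement has P[∩ A_i^c] ≥ 1 − 1/6 = 5/6 > 0, so some outcome avoids every A_i.

3·p = 1/6 ≈ 0.166667; existence CERTIFIED by the union bound.


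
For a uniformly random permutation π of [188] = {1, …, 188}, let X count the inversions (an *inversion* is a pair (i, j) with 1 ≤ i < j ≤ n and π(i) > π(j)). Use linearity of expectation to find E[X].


Write X = Σ X_I over the C(188, 2) = 17578 pairs i < j, with X_I the indicator of one inversion.
There are 17578 indicators.
For each fixed pair i < j, the values π(i) and π(j) are two distinct elements of {1, …, 188} in uniformly random order; by symmetry P[π(i) > π(j)] = 1/2.
By linearity: E[X] = 17578 · (1/2) = C(188, 2) · (1/2) = 17578/2 = 8789 ≈ 8789.000000.

E[X] = 8789 = 8789.000000.


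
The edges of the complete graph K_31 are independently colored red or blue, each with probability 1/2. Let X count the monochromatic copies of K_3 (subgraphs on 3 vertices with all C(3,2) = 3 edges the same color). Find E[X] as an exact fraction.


Let X = Σ_S X_S over the C(31, 3) = 4495 subsets S of size 3, where X_S = 1 if the K_3 on S is monochromatic.
For a fixed S, the K_3 on S has C(3, 2) = 3 edges. P[all 3 edges red] = (1/2)^3, and likewise for blue, so P[monochromatic] = 2·(1/2)^3 = 2^{1 − 3} = 1/4.
Summing: E[X] = C(31, 3) · 2^{1 − 3} = 4495 · 1/4 = 4495/4.
Numerically: E[X] ≈ 1123.750.

E[X] = C(31,3)·2^(1−C(3,2)) = 4495/4 ≈ 1123.750.


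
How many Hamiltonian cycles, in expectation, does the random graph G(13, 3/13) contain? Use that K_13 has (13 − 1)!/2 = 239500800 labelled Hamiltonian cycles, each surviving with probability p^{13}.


K_13 has (13 − 1)!/2 = 239500800 labelled Hamiltonian cycles.
For each such Hamiltonian cycle H, let X_H = 1 if all 13 edges of H are present in G. Then P[X_H = 1] = p^{13} = (3/13)^{13} = 1594323/302875106592253.
Summing the indicators: E[X] = Σ_H E[X_H] = 239500800 · p^{13} = 239500800 · 1594323/302875106592253 = 381841633958400/302875106592253.
Numerically: E[X] ≈ 1.2607.

E[X] = 239500800 · (3/13)^{13} = 381841633958400/302875106592253 ≈ 1.2607.


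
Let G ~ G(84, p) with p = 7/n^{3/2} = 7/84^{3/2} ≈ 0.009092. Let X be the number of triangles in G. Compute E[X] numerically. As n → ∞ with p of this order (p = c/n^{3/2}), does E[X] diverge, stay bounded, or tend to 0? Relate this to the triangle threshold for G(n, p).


Number of potential triangles: C(84, 3) = 95284.
Each occurs with probability p³ ≈ (0.009092)³ ≈ 7.516875e-07.
By linearity: E[X] = C(84, 3)·p³ ≈ 95284 · 7.516875e-07 ≈ 0.0716.
Since α = 3/2 > 1, p = c/n^{3/2} = o(1/n) is below the triangle threshold p ~ 1/n. Asymptotically E[X] ~ (c³/6)·n^{3(1−α)} = (7³/6)·n^{-1.5} → 0, so by Markov's inequality G has no triangles w.h.p.

E[X] ≈ 0.0716; in regime p = Θ(1/n^{3/2}) E[X] tends to 0 (below the triangle threshold p ~ 1/n).


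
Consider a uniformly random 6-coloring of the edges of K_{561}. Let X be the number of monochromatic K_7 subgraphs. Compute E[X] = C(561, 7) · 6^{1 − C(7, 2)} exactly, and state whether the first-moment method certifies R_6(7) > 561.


E[X] = C(561, 7) · 6^{1 − 21} = 3341868282890280 · 6^{−20} = 3341868282890280/3656158440062976.
As a reduced fraction: E[X] = 46414837262365/50779978334208 ≈ 0.9140381.
Is E[X] < 1? YES.
Since E[X] < 1, there exists a 6-coloring of K_{561} with no monochromatic K_7; hence R_6(7) > 561.

E[X] = 46414837262365/50779978334208 ≈ 0.9140381; E[X] < 1, so R_6(7) > 561.


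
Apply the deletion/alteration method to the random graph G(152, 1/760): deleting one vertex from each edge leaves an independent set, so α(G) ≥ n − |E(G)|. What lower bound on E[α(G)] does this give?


E[|E(G)|] = C(152, 2)·p = 11476 · (1/760) = 151/10.
E[α(G)] ≥ n − E[|E(G)|] = 152 − 151/10 = 1369/10.
Numerically: ≈ 136.9000.
(This is only a lower bound; the true E[α(G)] may be larger.)

E[α(G)] ≥ 1369/10 ≈ 136.9000.


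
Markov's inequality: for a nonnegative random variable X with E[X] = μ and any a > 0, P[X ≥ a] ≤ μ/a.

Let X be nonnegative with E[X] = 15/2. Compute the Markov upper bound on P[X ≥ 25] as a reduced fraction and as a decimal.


μ = E[X] = 15/2, a = 25.
Markov: P[X ≥ 25] ≤ μ/a = (15/2)/25 = 3/10.
Numerically: ≈ 0.30000.
(Since a = 25 > μ = 7.50000, the bound 3/10 is < 1 and informative.)

P[X ≥ 25] ≤ 3/10 ≈ 0.30000.


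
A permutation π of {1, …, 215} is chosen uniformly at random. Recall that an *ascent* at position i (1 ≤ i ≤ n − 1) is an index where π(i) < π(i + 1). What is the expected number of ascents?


Write X = Σ X_I over i = 1, …, 214, with X_I the indicator of one ascent.
There are 214 indicators.
For each fixed i, the pair (π(i), π(i+1)) is a uniformly random ordered pair of distinct values from {1, …, 215}; by symmetry P[π(i) < π(i+1)] = 1/2.
By linearity: E[X] = 214 · (1/2) = (215 − 1) · (1/2) = 107 ≈ 107.000.

E[X] = 107 = 107.000.


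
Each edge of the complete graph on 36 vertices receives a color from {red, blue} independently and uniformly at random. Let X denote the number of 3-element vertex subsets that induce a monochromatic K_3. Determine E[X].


Let X = Σ_S X_S over the C(36, 3) = 7140 subsets S of size 3, where X_S = 1 if the K_3 on S is monochromatic.
For a fixed S, the K_3 on S has C(3, 2) = 3 edges. P[all 3 edges red] = (1/2)^3, and likewise for blue, so P[monochromatic] = 2·(1/2)^3 = 2^{1 − 3} = 1/4.
By linearity: E[X] = C(36, 3) · 2^{1 − 3} = 7140 · 1/4 = 1785.
Numerically: E[X] ≈ 1785.00000.

E[X] = C(36,3)·2^(1−C(3,2)) = 1785 ≈ 1785.00000.


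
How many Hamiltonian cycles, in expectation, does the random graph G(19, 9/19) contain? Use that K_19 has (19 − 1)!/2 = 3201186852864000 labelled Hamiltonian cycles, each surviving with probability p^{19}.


K_19 has (19 − 1)!/2 = 3201186852864000 labelled Hamiltonian cycles.
For each such Hamiltonian cycle H, let X_H = 1 if all 19 edges of H are present in G. Then P[X_H = 1] = p^{19} = (9/19)^{19} = 1350851717672992089/1978419655660313589123979.
By linearity of expectation: E[X] = Σ_H E[X_H] = 3201186852864000 · p^{19} = 3201186852864000 · 1350851717672992089/1978419655660313589123979 = 4324328758783534194876278992896000/1978419655660313589123979.
Numerically: E[X] ≈ 2.186e+09.

E[X] = 3201186852864000 · (9/19)^{19} = 4324328758783534194876278992896000/1978419655660313589123979 ≈ 2.186e+09.


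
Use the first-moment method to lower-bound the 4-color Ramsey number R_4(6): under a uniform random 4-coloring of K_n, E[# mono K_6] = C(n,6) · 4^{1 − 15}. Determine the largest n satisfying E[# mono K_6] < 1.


We need C(n, 6) · 4^{1 − 15} < 1, i.e. C(n, 6) < 4^{15 − 1} = 268435456.
Check values of n near the boundary:
  n = 76: C(76, 6) = 218618940; 218618940 < 268435456? YES
  n = 77: C(77, 6) = 237093780; 237093780 < 268435456? YES
  n = 78: C(78, 6) = 256851595; 256851595 < 268435456? YES
  n = 79: C(79, 6) = 277962685; 277962685 < 268435456? NO
The largest n with C(n, 6) < 268435456 is n = 78 (where E[X] = 256851595/268435456 ≈ 0.9568). Hence R_4(6) > 78, i.e. R_4(6) ≥ 79.

Largest n = 78; hence R_4(6) > 78.


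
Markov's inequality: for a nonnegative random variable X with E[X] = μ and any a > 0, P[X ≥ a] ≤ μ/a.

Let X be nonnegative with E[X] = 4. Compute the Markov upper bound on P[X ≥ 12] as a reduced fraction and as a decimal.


μ = E[X] = 4, a = 12.
Markov: P[X ≥ 12] ≤ μ/a = (4)/12 = 1/3.
Numerically: ≈ 0.33333.
(Since a = 12 > μ = 4.00000, the bound 1/3 is < 1 and informative.)

P[X ≥ 12] ≤ 1/3 ≈ 0.33333.


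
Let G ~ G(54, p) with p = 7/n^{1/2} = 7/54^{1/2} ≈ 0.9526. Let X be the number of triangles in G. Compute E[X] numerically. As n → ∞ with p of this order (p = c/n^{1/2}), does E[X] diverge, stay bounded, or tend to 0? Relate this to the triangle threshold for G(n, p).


Number of potential triangles: C(54, 3) = 24804.
Each occurs with probability p³ ≈ (0.9526)³ ≈ 8.643776e-01.
By linearity: E[X] = C(54, 3)·p³ ≈ 24804 · 8.643776e-01 ≈ 21440.0208.
Since α = 1/2 < 1, p = c/n^{1/2} ≫ 1/n is above the triangle threshold p ~ 1/n. Asymptotically E[X] ~ (c³/6)·n^{3(1−α)} = (7³/6)·n^{1.5} → ∞; triangles are abundant w.h.p.

E[X] ≈ 21440.0208; in regime p = Θ(1/n^{1/2}) E[X] diverges (above the triangle threshold p ~ 1/n).


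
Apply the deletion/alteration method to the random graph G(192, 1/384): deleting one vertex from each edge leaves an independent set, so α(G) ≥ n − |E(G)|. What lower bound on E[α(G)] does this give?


E[|E(G)|] = C(192, 2)·p = 18336 · (1/384) = 191/4.
E[α(G)] ≥ n − E[|E(G)|] = 192 − 191/4 = 577/4.
Numerically: ≈ 144.2500.
(This is only a lower bound; the true E[α(G)] may be larger.)

E[α(G)] ≥ 577/4 ≈ 144.2500.


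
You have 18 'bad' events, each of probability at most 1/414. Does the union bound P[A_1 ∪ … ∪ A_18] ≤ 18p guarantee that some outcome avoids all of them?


Union bound: P[∪_{i=1}^{18} A_i] ≤ Σ_i P[A_i] ≤ 18·p = 18·(1/414) = 1/23.
Numerically: 1/23 ≈ 0.04348.
Is 1/23 < 1? YES.
Since P[∪ A_i] ≤ 1/23 < 1, the complement has P[∩ A_i^c] ≥ 1 − 1/23 = 22/23 > 0, so some outcome avoids every A_i.

18·p = 1/23 ≈ 0.04348; existence CERTIFIED by the union bound.


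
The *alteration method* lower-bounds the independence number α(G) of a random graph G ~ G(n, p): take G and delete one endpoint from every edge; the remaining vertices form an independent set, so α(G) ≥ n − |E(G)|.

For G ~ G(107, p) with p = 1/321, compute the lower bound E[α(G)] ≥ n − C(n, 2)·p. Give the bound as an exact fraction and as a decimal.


E[|E(G)|] = C(107, 2)·p = 5671 · (1/321) = 53/3.
E[α(G)] ≥ n − E[|E(G)|] = 107 − 53/3 = 268/3.
Numerically: ≈ 89.33333.
(This is only a lower bound; the true E[α(G)] may be larger.)

E[α(G)] ≥ 268/3 ≈ 89.33333.


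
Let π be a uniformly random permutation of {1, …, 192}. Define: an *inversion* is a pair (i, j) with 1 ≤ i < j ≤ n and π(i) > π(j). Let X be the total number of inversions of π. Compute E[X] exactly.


Write X = Σ X_I over the C(192, 2) = 18336 pairs i < j, with X_I the indicator of one inversion.
There are 18336 indicators.
For each fixed pair i < j, the values π(i) and π(j) are two distinct elements of {1, …, 192} in uniformly random order; by symmetry P[π(i) > π(j)] = 1/2.
By linearity: E[X] = 18336 · (1/2) = C(192, 2) · (1/2) = 18336/2 = 9168 ≈ 9168.00000.

E[X] = 9168 = 9168.00000.


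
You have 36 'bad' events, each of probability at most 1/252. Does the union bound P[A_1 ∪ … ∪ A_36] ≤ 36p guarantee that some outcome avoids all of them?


Union bound: P[∪_{i=1}^{36} A_i] ≤ Σ_i P[A_i] ≤ 36·p = 36·(1/252) = 1/7.
Numerically: 1/7 ≈ 0.142857.
Is 1/7 < 1? YES.
Since P[∪ A_i] ≤ 1/7 < 1, the complement has P[∩ A_i^c] ≥ 1 − 1/7 = 6/7 > 0, so some outcome avoids every A_i.

36·p = 1/7 ≈ 0.142857; existence CERTIFIED by the union bound.


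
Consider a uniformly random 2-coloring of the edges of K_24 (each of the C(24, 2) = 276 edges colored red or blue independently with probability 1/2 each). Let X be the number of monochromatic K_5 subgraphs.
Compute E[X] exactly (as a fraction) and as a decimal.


Let X = Σ_S X_S over the C(24, 5) = 42504 subsets S of size 5, where X_S = 1 if the K_5 on S is monochromatic.
For a fixed S, the K_5 on S has C(5, 2) = 10 edges. P[all 10 edges red] = (1/2)^10, and likewise for blue, so P[monochromatic] = 2·(1/2)^10 = 2^{1 − 10} = 1/512.
Summing: E[X] = C(24, 5) · 2^{1 − 10} = 42504 · 1/512 = 5313/64.
Numerically: E[X] ≈ 83.015625.

E[X] = C(24,5)·2^(1−C(5,2)) = 5313/64 ≈ 83.015625.


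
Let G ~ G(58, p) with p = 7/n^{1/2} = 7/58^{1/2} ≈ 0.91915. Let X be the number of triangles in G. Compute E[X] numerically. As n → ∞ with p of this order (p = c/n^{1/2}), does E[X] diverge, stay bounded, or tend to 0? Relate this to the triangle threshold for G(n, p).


Number of potential triangles: C(58, 3) = 30856.
Each occurs with probability p³ ≈ (0.91915)³ ≈ 7.7651908e-01.
By linearity: E[X] = C(58, 3)·p³ ≈ 30856 · 7.7651908e-01 ≈ 23960.27264.
Since α = 1/2 < 1, p = c/n^{1/2} ≫ 1/n is above the triangle threshold p ~ 1/n. Asymptotically E[X] ~ (c³/6)·n^{3(1−α)} = (7³/6)·n^{1.5} → ∞; triangles are abundant w.h.p.

E[X] ≈ 23960.27264; in regime p = Θ(1/n^{1/2}) E[X] diverges (above the triangle threshold p ~ 1/n).


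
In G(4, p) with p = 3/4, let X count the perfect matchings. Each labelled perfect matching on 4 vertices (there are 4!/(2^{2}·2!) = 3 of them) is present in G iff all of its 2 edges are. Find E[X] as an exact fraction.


K_4 has 4!/(2^{2}·2!) = 3 labelled perfect matchings.
For each such perfect matching H, let X_H = 1 if all 2 edges of H are present in G. Then P[X_H = 1] = p^{2} = (3/4)^{2} = 9/16.
By linearity: E[X] = Σ_H E[X_H] = 3 · p^{2} = 3 · 9/16 = 27/16.
Numerically: E[X] ≈ 1.6875.

E[X] = 3 · (3/4)^{2} = 27/16 ≈ 1.6875.


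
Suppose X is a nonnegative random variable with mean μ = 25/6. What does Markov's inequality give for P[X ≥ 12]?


μ = E[X] = 25/6, a = 12.
Markov: P[X ≥ 12] ≤ μ/a = (25/6)/12 = 25/72.
Numerically: ≈ 0.34722.
(Since a = 12 > μ = 4.16667, the bound 25/72 is < 1 and informative.)

P[X ≥ 12] ≤ 25/72 ≈ 0.34722.


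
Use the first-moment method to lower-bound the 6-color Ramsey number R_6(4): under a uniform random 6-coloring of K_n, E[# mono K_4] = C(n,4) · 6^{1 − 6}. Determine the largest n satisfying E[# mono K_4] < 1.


We need C(n, 4) · 6^{1 − 6} < 1, i.e. C(n, 4) < 6^{6 − 1} = 7776.
Check values of n near the boundary:
  n = 16: C(16, 4) = 1820; 1820 < 7776? YES
  n = 17: C(17, 4) = 2380; 2380 < 7776? YES
  n = 18: C(18, 4) = 3060; 3060 < 7776? YES
  n = 19: C(19, 4) = 3876; 3876 < 7776? YES
  n = 20: C(20, 4) = 4845; 4845 < 7776? YES
  n = 21: C(21, 4) = 5985; 5985 < 7776? YES
  n = 22: C(22, 4) = 7315; 7315 < 7776? YES
  n = 23: C(23, 4) = 8855; 8855 < 7776? NO
  n = 24: C(24, 4) = 10626; 10626 < 7776? NO
The largest n with C(n, 4) < 7776 is n = 22 (where E[X] = 7315/7776 ≈ 0.9407). Hence R_6(4) > 22, i.e. R_6(4) ≥ 23.

Largest n = 22; hence R_6(4) > 22.


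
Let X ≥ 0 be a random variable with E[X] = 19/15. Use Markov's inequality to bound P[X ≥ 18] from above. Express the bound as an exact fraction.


μ = E[X] = 19/15, a = 18.
Markov: P[X ≥ 18] ≤ μ/a = (19/15)/18 = 19/270.
Numerically: ≈ 0.070.
(Since a = 18 > μ = 1.267, the bound 19/270 is < 1 and informative.)

P[X ≥ 18] ≤ 19/270 ≈ 0.070.


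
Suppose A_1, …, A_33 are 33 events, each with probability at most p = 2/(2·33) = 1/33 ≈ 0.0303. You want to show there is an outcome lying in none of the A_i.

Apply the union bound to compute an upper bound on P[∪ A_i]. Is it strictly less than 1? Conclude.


Union bound: P[∪_{i=1}^{33} A_i] ≤ Σ_i P[A_i] ≤ 33·p = 33·(1/33) = 1.
Numerically: 1 ≈ 1.0000.
Is 1 < 1? NO.
Since the bound 1 is ≥ 1, the union bound is uninformative here; it does NOT by itself certify existence.

33·p = 1 ≈ 1.0000; existence NOT certified by the union bound.


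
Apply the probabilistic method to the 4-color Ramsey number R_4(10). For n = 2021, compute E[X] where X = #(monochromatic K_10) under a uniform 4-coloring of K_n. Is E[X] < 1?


E[X] = C(2021, 10) · 4^{1 − 45} = 306347841644770462864800616 · 4^{−44} = 306347841644770462864800616/309485009821345068724781056.
As a reduced fraction: E[X] = 38293480205596307858100077/38685626227668133590597632 ≈ 0.990.
Is E[X] < 1? YES.
Since E[X] < 1, there exists a 4-coloring of K_{2021} with no monochromatic K_10; hence R_4(10) > 2021.

E[X] = 38293480205596307858100077/38685626227668133590597632 ≈ 0.990; E[X] < 1, so R_4(10) > 2021.


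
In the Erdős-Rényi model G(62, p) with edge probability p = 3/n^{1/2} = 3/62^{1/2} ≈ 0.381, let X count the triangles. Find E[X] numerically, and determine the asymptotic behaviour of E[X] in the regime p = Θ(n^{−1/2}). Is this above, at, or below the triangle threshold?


Number of potential triangles: C(62, 3) = 37820.
Each occurs with probability p³ ≈ (0.381)³ ≈ 5.530651e-02.
By linearity: E[X] = C(62, 3)·p³ ≈ 37820 · 5.530651e-02 ≈ 2091.6921.
Since α = 1/2 < 1, p = c/n^{1/2} ≫ 1/n is above the triangle threshold p ~ 1/n. Asymptotically E[X] ~ (c³/6)·n^{3(1−α)} = (3³/6)·n^{1.5} → ∞; triangles are abundant w.h.p.

E[X] ≈ 2091.6921; in regime p = Θ(1/n^{1/2}) E[X] diverges (above the triangle threshold p ~ 1/n).


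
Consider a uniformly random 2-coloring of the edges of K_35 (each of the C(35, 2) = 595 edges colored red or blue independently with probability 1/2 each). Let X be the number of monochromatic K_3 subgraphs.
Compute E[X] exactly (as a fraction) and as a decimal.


Let X = Σ_S X_S over the C(35, 3) = 6545 subsets S of size 3, where X_S = 1 if the K_3 on S is monochromatic.
For a fixed S, the K_3 on S has C(3, 2) = 3 edges. P[all 3 edges red] = (1/2)^3, and likewise for blue, so P[monochromatic] = 2·(1/2)^3 = 2^{1 − 3} = 1/4.
By linearity of expectation: E[X] = C(35, 3) · 2^{1 − 3} = 6545 · 1/4 = 6545/4.
Numerically: E[X] ≈ 1636.250.

E[X] = C(35,3)·2^(1−C(3,2)) = 6545/4 ≈ 1636.250.


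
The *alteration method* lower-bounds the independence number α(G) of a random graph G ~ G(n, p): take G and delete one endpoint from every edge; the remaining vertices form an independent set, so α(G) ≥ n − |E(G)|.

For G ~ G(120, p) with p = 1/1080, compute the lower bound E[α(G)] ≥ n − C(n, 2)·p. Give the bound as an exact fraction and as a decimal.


E[|E(G)|] = C(120, 2)·p = 7140 · (1/1080) = 119/18.
E[α(G)] ≥ n − E[|E(G)|] = 120 − 119/18 = 2041/18.
Numerically: ≈ 113.38889.
(This is only a lower bound; the true E[α(G)] may be larger.)

E[α(G)] ≥ 2041/18 ≈ 113.38889.


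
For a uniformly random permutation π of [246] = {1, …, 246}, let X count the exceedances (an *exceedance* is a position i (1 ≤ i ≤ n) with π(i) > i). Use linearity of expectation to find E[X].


Write X = Σ_{i=1}^{246} X_i, where X_i = 1_{π(i) > i}.
For each fixed i, π(i) is uniform over {1, …, 246} (marginal of a uniform permutation), so P[π(i) > i] = (n − i)/n. Summing: Σ_{i=1}^{246} (n − i)/n = (0 + 1 + … + 245)/246 = 246(246 − 1)/(2·246) = (246 − 1)/2.
Hence E[X] = Σ_{i=1}^{246} (246 − i)/246 = 245/2 ≈ 122.500.

E[X] = 245/2 = 122.500.


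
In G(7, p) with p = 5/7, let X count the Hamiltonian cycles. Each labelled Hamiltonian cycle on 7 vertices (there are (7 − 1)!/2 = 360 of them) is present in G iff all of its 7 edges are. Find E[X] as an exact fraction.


K_7 has (7 − 1)!/2 = 360 labelled Hamiltonian cycles.
For each such Hamiltonian cycle H, let X_H = 1 if all 7 edges of H are present in G. Then P[X_H = 1] = p^{7} = (5/7)^{7} = 78125/823543.
By linearity: E[X] = Σ_H E[X_H] = 360 · p^{7} = 360 · 78125/823543 = 28125000/823543.
Numerically: E[X] ≈ 34.2.

E[X] = 360 · (5/7)^{7} = 28125000/823543 ≈ 34.2.


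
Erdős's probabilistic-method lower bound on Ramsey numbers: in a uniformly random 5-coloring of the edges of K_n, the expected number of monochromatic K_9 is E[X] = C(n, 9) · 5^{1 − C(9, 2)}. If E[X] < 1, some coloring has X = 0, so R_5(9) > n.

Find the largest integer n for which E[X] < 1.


We need C(n, 9) · 5^{1 − 36} < 1, i.e. C(n, 9) < 5^{36 − 1} = 2910383045673370361328125.
Check values of n near the boundary:
  n = 2170: C(2170, 9) = 2891746779868845075610510; 2891746779868845075610510 < 2910383045673370361328125? YES
  n = 2171: C(2171, 9) = 2903784578674959601827205; 2903784578674959601827205 < 2910383045673370361328125? YES
  n = 2172: C(2172, 9) = 2915866900084148060642020; 2915866900084148060642020 < 2910383045673370361328125? NO
  n = 2173: C(2173, 9) = 2927993888115921319674265; 2927993888115921319674265 < 2910383045673370361328125? NO
  n = 2174: C(2174, 9) = 2940165687188920530702934; 2940165687188920530702934 < 2910383045673370361328125? NO
The largest n with C(n, 9) < 2910383045673370361328125 is n = 2171 (where E[X] = 580756915734991920365441/582076609134674072265625 ≈ 0.9977). Hence R_5(9) > 2171, i.e. R_5(9) ≥ 2172.

Largest n = 2171; hence R_5(9) > 2171.


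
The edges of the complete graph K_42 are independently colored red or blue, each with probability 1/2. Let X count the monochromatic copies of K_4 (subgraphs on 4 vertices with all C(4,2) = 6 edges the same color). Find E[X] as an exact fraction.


Let X = Σ_S X_S over the C(42, 4) = 111930 subsets S of size 4, where X_S = 1 if the K_4 on S is monochromatic.
For a fixed S, the K_4 on S has C(4, 2) = 6 edges. P[all 6 edges red] = (1/2)^6, and likewise for blue, so P[monochromatic] = 2·(1/2)^6 = 2^{1 − 6} = 1/32.
By linearity of expectation: E[X] = C(42, 4) · 2^{1 − 6} = 111930 · 1/32 = 55965/16.
Numerically: E[X] ≈ 3497.812.

E[X] = C(42,4)·2^(1−C(4,2)) = 55965/16 ≈ 3497.812.


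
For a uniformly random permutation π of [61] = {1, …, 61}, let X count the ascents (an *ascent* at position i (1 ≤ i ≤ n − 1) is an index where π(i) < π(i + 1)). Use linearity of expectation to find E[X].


Write X = Σ X_I over i = 1, …, 60, with X_I the indicator of one ascent.
There are 60 indicators.
For each fixed i, the pair (π(i), π(i+1)) is a uniformly random ordered pair of distinct values from {1, …, 61}; by symmetry P[π(i) < π(i+1)] = 1/2.
By linearity: E[X] = 60 · (1/2) = (61 − 1) · (1/2) = 30 ≈ 30.0000.

E[X] = 30 = 30.0000.


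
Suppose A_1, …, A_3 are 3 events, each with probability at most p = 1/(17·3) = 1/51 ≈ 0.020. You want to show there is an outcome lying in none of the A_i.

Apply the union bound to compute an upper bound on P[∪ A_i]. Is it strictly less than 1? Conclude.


Union bound: P[∪_{i=1}^{3} A_i] ≤ Σ_i P[A_i] ≤ 3·p = 3·(1/51) = 1/17.
Numerically: 1/17 ≈ 0.059.
Is 1/17 < 1? YES.
Since P[∪ A_i] ≤ 1/17 < 1, the complement has P[∩ A_i^c] ≥ 1 − 1/17 = 16/17 > 0, so some outcome avoids every A_i.

3·p = 1/17 ≈ 0.059; existence CERTIFIED by the union bound.


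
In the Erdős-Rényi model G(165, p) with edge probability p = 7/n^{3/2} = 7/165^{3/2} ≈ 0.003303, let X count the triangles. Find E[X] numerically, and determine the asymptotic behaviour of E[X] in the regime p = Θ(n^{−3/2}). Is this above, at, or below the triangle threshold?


Number of potential triangles: C(165, 3) = 735130.
Each occurs with probability p³ ≈ (0.003303)³ ≈ 3.602603e-08.
By linearity: E[X] = C(165, 3)·p³ ≈ 735130 · 3.602603e-08 ≈ 0.0265.
Since α = 3/2 > 1, p = c/n^{3/2} = o(1/n) is below the triangle threshold p ~ 1/n. Asymptotically E[X] ~ (c³/6)·n^{3(1−α)} = (7³/6)·n^{-1.5} → 0, so by Markov's inequality G has no triangles w.h.p.

E[X] ≈ 0.0265; in regime p = Θ(1/n^{3/2}) E[X] tends to 0 (below the triangle threshold p ~ 1/n).


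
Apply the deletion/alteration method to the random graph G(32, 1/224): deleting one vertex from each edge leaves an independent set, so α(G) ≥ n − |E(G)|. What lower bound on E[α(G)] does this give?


E[|E(G)|] = C(32, 2)·p = 496 · (1/224) = 31/14.
E[α(G)] ≥ n − E[|E(G)|] = 32 − 31/14 = 417/14.
Numerically: ≈ 29.7857.
(This is only a lower bound; the true E[α(G)] may be larger.)

E[α(G)] ≥ 417/14 ≈ 29.7857.


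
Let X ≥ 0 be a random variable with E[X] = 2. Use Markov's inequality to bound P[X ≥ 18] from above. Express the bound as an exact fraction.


μ = E[X] = 2, a = 18.
Markov: P[X ≥ 18] ≤ μ/a = (2)/18 = 1/9.
Numerically: ≈ 0.111111.
(Since a = 18 > μ = 2.000000, the bound 1/9 is < 1 and informative.)

P[X ≥ 18] ≤ 1/9 ≈ 0.111111.


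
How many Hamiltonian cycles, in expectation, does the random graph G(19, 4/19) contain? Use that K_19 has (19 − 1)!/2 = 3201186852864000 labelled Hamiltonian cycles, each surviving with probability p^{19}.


K_19 has (19 − 1)!/2 = 3201186852864000 labelled Hamiltonian cycles.
For each such Hamiltonian cycle H, let X_H = 1 if all 19 edges of H are present in G. Then P[X_H = 1] = p^{19} = (4/19)^{19} = 274877906944/1978419655660313589123979.
By linearity: E[X] = Σ_H E[X_H] = 3201186852864000 · p^{19} = 3201186852864000 · 274877906944/1978419655660313589123979 = 879935541851906811887616000/1978419655660313589123979.
Numerically: E[X] ≈ 444.8.

E[X] = 3201186852864000 · (4/19)^{19} = 879935541851906811887616000/1978419655660313589123979 ≈ 444.8.


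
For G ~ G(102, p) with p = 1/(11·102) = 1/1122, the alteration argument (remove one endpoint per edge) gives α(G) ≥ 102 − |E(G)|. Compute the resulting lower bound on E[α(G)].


E[|E(G)|] = C(102, 2)·p = 5151 · (1/1122) = 101/22.
E[α(G)] ≥ n − E[|E(G)|] = 102 − 101/22 = 2143/22.
Numerically: ≈ 97.409091.
(This is only a lower bound; the true E[α(G)] may be larger.)

E[α(G)] ≥ 2143/22 ≈ 97.409091.


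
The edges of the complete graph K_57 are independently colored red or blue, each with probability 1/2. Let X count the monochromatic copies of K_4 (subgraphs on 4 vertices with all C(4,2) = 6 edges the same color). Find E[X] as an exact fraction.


Let X = Σ_S X_S over the C(57, 4) = 395010 subsets S of size 4, where X_S = 1 if the K_4 on S is monochromatic.
For a fixed S, the K_4 on S has C(4, 2) = 6 edges. P[all 6 edges red] = (1/2)^6, and likewise for blue, so P[monochromatic] = 2·(1/2)^6 = 2^{1 − 6} = 1/32.
By linearity: E[X] = C(57, 4) · 2^{1 − 6} = 395010 · 1/32 = 197505/16.
Numerically: E[X] ≈ 12344.062.

E[X] = C(57,4)·2^(1−C(4,2)) = 197505/16 ≈ 12344.062.


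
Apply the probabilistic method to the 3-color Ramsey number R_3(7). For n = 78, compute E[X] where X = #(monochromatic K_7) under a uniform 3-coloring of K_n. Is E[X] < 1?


E[X] = C(78, 7) · 3^{1 − 21} = 2641902120 · 3^{−20} = 2641902120/3486784401.
As a reduced fraction: E[X] = 293544680/387420489 ≈ 0.758.
Is E[X] < 1? YES.
Since E[X] < 1, there exists a 3-coloring of K_{78} with no monochromatic K_7; hence R_3(7) > 78.

E[X] = 293544680/387420489 ≈ 0.758; E[X] < 1, so R_3(7) > 78.


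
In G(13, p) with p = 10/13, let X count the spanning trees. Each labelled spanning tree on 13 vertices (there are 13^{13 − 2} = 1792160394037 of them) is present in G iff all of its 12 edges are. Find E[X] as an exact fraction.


K_13 has 13^{13 − 2} = 1792160394037 labelled spanning trees.
For each such spanning tree H, let X_H = 1 if all 12 edges of H are present in G. Then P[X_H = 1] = p^{12} = (10/13)^{12} = 1000000000000/23298085122481.
Summing the indicators: E[X] = Σ_H E[X_H] = 1792160394037 · p^{12} = 1792160394037 · 1000000000000/23298085122481 = 1000000000000/13.
Numerically: E[X] ≈ 7.69e+10.

E[X] = 1792160394037 · (10/13)^{12} = 1000000000000/13 ≈ 7.69e+10.


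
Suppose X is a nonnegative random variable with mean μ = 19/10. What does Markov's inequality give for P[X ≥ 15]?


μ = E[X] = 19/10, a = 15.
Markov: P[X ≥ 15] ≤ μ/a = (19/10)/15 = 19/150.
Numerically: ≈ 0.126667.
(Since a = 15 > μ = 1.900000, the bound 19/150 is < 1 and informative.)

P[X ≥ 15] ≤ 19/150 ≈ 0.126667.


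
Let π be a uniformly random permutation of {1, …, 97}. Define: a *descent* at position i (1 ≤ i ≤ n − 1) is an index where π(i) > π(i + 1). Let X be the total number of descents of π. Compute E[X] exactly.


Write X = Σ X_I over i = 1, …, 96, with X_I the indicator of one descent.
There are 96 indicators.
For each fixed i, the pair (π(i), π(i+1)) is a uniformly random ordered pair of distinct values from {1, …, 97}; by symmetry P[π(i) > π(i+1)] = 1/2.
By linearity: E[X] = 96 · (1/2) = (97 − 1) · (1/2) = 48 ≈ 48.0000.

E[X] = 48 = 48.0000.


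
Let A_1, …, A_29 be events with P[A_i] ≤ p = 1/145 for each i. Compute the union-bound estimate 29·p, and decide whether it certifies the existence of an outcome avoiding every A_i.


Union bound: P[∪_{i=1}^{29} A_i] ≤ Σ_i P[A_i] ≤ 29·p = 29·(1/145) = 1/5.
Numerically: 1/5 ≈ 0.200000.
Is 1/5 < 1? YES.
Since P[∪ A_i] ≤ 1/5 < 1, the complement has P[∩ A_i^c] ≥ 1 − 1/5 = 4/5 > 0, so some outcome avoids every A_i.

29·p = 1/5 ≈ 0.200000; existence CERTIFIED by the union bound.


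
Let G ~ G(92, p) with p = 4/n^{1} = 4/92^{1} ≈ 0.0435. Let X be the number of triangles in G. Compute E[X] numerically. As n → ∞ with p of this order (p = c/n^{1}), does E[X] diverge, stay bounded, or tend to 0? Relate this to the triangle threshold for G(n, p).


Number of potential triangles: C(92, 3) = 125580.
Each occurs with probability p³ ≈ (0.0435)³ ≈ 8.21895e-05.
By linearity: E[X] = C(92, 3)·p³ ≈ 125580 · 8.21895e-05 ≈ 10.321.
Here α = 1, so p = 4/n is exactly at the triangle threshold p ~ 1/n. Asymptotically E[X] → c³/6 = 4³/6 = 32/3 ≈ 10.667, a bounded constant. In this regime the triangle count is asymptotically Poisson(c³/6).

E[X] ≈ 10.321; in regime p = Θ(1/n^{1}) E[X] stays bounded (at the triangle threshold p ~ 1/n).


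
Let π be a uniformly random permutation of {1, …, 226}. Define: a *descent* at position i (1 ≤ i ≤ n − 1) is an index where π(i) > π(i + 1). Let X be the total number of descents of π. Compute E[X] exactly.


Write X = Σ X_I over i = 1, …, 225, with X_I the indicator of one descent.
There are 225 indicators.
For each fixed i, the pair (π(i), π(i+1)) is a uniformly random ordered pair of distinct values from {1, …, 226}; by symmetry P[π(i) > π(i+1)] = 1/2.
By linearity: E[X] = 225 · (1/2) = (226 − 1) · (1/2) = 225/2 ≈ 112.5000.

E[X] = 225/2 = 112.5000.


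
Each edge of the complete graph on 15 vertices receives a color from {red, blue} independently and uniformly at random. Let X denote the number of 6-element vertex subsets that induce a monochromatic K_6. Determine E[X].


Let X = Σ_S X_S over the C(15, 6) = 5005 subsets S of size 6, where X_S = 1 if the K_6 on S is monochromatic.
For a fixed S, the K_6 on S has C(6, 2) = 15 edges. P[all 15 edges red] = (1/2)^15, and likewise for blue, so P[monochromatic] = 2·(1/2)^15 = 2^{1 − 15} = 1/16384.
By linearity: E[X] = C(15, 6) · 2^{1 − 15} = 5005 · 1/16384 = 5005/16384.
Numerically: E[X] ≈ 0.305.

E[X] = C(15,6)·2^(1−C(6,2)) = 5005/16384 ≈ 0.305.


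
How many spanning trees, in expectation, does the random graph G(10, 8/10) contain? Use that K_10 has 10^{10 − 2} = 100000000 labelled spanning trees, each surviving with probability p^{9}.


K_10 has 10^{10 − 2} = 100000000 labelled spanning trees.
For each such spanning tree H, let X_H = 1 if all 9 edges of H are present in G. Then P[X_H = 1] = p^{9} = (4/5)^{9} = 262144/1953125.
Summing the indicators: E[X] = Σ_H E[X_H] = 100000000 · p^{9} = 100000000 · 262144/1953125 = 67108864/5.
Numerically: E[X] ≈ 1.34218e+07.

E[X] = 100000000 · (4/5)^{9} = 67108864/5 ≈ 1.34218e+07.


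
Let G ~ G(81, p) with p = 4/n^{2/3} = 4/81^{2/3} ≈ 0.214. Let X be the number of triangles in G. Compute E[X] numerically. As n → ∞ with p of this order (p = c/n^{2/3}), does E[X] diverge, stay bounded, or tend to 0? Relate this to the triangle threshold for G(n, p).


Number of potential triangles: C(81, 3) = 85320.
Each occurs with probability p³ ≈ (0.214)³ ≈ 9.75461e-03.
By linearity: E[X] = C(81, 3)·p³ ≈ 85320 · 9.75461e-03 ≈ 832.263.
Since α = 2/3 < 1, p = c/n^{2/3} ≫ 1/n is above the triangle threshold p ~ 1/n. Asymptotically E[X] ~ (c³/6)·n^{3(1−α)} = (4³/6)·n^{1} → ∞; triangles are abundant w.h.p.

E[X] ≈ 832.263; in regime p = Θ(1/n^{2/3}) E[X] diverges (above the triangle threshold p ~ 1/n).


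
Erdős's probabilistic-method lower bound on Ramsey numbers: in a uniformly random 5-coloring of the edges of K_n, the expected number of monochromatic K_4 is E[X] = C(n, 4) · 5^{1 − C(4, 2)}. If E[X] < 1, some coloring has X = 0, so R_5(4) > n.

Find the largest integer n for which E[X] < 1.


We need C(n, 4) · 5^{1 − 6} < 1, i.e. C(n, 4) < 5^{6 − 1} = 3125.
Check values of n near the boundary:
  n = 14: C(14, 4) = 1001; 1001 < 3125? YES
  n = 15: C(15, 4) = 1365; 1365 < 3125? YES
  n = 16: C(16, 4) = 1820; 1820 < 3125? YES
  n = 17: C(17, 4) = 2380; 2380 < 3125? YES
  n = 18: C(18, 4) = 3060; 3060 < 3125? YES
  n = 19: C(19, 4) = 3876; 3876 < 3125? NO
  n = 20: C(20, 4) = 4845; 4845 < 3125? NO
  n = 21: C(21, 4) = 5985; 5985 < 3125? NO
The largest n with C(n, 4) < 3125 is n = 18 (where E[X] = 612/625 ≈ 0.979200). Hence R_5(4) > 18, i.e. R_5(4) ≥ 19.

Largest n = 18; hence R_5(4) > 18.


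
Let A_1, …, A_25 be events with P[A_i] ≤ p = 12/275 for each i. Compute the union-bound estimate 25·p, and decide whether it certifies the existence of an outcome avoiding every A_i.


Union bound: P[∪_{i=1}^{25} A_i] ≤ Σ_i P[A_i] ≤ 25·p = 25·(12/275) = 12/11.
Numerically: 12/11 ≈ 1.091.
Is 12/11 < 1? NO.
Since the bound 12/11 is ≥ 1, the union bound is uninformative here; it does NOT by itself certify existence.

25·p = 12/11 ≈ 1.091; existence NOT certified by the union bound.


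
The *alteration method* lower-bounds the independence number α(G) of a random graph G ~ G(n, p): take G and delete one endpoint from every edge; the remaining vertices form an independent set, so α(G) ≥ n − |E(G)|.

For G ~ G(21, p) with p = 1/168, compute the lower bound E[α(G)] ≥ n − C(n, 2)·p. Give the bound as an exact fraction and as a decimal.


E[|E(G)|] = C(21, 2)·p = 210 · (1/168) = 5/4.
E[α(G)] ≥ n − E[|E(G)|] = 21 − 5/4 = 79/4.
Numerically: ≈ 19.75000.
(This is only a lower bound; the true E[α(G)] may be larger.)

E[α(G)] ≥ 79/4 ≈ 19.75000.


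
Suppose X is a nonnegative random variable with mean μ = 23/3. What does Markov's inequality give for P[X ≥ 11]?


μ = E[X] = 23/3, a = 11.
Markov: P[X ≥ 11] ≤ μ/a = (23/3)/11 = 23/33.
Numerically: ≈ 0.696970.
(Since a = 11 > μ = 7.666667, the bound 23/33 is < 1 and informative.)

P[X ≥ 11] ≤ 23/33 ≈ 0.696970.
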